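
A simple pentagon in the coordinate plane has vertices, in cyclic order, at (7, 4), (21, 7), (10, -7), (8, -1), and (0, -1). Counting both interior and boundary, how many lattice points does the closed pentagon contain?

Using the shoelace formula, 2A = |(7·7 − 21·4) + (21·(-7) − 10·7) + (10·(-1) − 8·(-7)) + (8·(-1) − 0·(-1)) + (0·4 − 7·(-1))| = 207, so the area is 103.5.
Summing gcd(|Δx|,|Δy|) over the edges gives the boundary count: gcd(14,3) + gcd(11,14) + gcd(2,6) + gcd(8,0) + gcd(7,5) = 1+1+2+8+1 = 13.
Pick's theorem gives I = A − B/2 + 1 = 103.5 − 13/2 + 1 = 98, so the closed region contains I + B = 98 + 13 = 111 lattice points.

111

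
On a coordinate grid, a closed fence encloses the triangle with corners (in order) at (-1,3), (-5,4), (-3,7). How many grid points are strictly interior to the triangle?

The shoelace formula gives twice the area as |[(-1)·4 − (-5)·3] + [(-5)·7 − (-3)·4] + [(-3)·3 − (-1)·7]| = 14, so the area is 7.
Summing gcd(|Δx|,|Δy|) over the edges gives the boundary count: gcd(4,1) + gcd(2,3) + gcd(2,4) = 1+1+2 = 4.
Pick's theorem gives I = A − B/2 + 1 = 7 − 4/2 + 1 = 6.

6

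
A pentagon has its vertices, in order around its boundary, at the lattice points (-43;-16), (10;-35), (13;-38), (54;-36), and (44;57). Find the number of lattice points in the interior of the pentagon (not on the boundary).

By the shoelace formula, twice the signed area is |[(-43)·(-35) − 10·(-16)] + [10·(-38) − 13·(-35)] + [13·(-36) − 54·(-38)] + [54·57 − 44·(-36)] + [44·(-16) − (-43)·57]| = 9733, so the area is 4866.5.
Along each edge there are gcd(|Δx|,|Δy|)+1 lattice points, so counting each shared vertex once the boundary has gcd(53,19) + gcd(3,3) + gcd(41,2) + gcd(10,93) + gcd(87,73) = 1+3+1+1+1 = 7.
Pick's theorem gives I = A − B/2 + 1 = 4866.5 − 7/2 + 1 = 4864.

4864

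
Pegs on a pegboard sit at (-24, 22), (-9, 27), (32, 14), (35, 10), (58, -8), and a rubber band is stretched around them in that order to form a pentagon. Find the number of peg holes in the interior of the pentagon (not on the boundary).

By the shoelace formula, twice the signed area is |((-24)·27 − (-9)·22) + ((-9)·14 − 32·27) + (32·10 − 35·14) + (35·(-8) − 58·10) + (58·22 − (-24)·(-8))| = 1386, so the area is 693.
Along each edge there are gcd(|Δx|,|Δy|)+1 lattice points, so counting each shared vertex once the boundary has gcd(15,5) + gcd(41,13) + gcd(3,4) + gcd(23,18) + gcd(82,30) = 5+1+1+1+2 = 10.
By Pick's theorem A = I + B/2 − 1, so I = 693 − 10/2 + 1 = 689.

689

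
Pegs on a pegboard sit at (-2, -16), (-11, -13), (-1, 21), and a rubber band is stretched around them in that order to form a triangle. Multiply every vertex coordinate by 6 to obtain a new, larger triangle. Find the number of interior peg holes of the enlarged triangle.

The shoelace formula gives twice the area as |((-2)·(-13) − (-11)·(-16)) + ((-11)·21 − (-1)·(-13)) + ((-1)·(-16) − (-2)·21)| = 336, so the area is 168.
Along each edge there are gcd(|Δx|,|Δy|)+1 lattice points, so counting each shared vertex once the boundary has gcd(9,3) + gcd(10,34) + gcd(1,37) = 3+2+1 = 6.
Scaling by 6 multiplies the area by 6² = 36 (so the new area is 6048) and multiplies the boundary lattice-point count by 6, giving 36.
By Pick's theorem, the interior count of the dilated polygon is 6048 − 36/2 + 1 = 6031.

6031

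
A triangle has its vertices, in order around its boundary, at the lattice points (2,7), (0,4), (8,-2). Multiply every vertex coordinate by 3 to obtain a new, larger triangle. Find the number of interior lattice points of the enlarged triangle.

By the shoelace formula, twice the signed area is |[2·4 − 0·7] + [0·(-2) − 8·4] + [8·7 − 2·(-2)]| = 36, so the area is 18.
Summing gcd(|Δx|,|Δy|) over the edges gives the boundary count: gcd(2,3) + gcd(8,6) + gcd(6,9) = 1+2+3 = 6.
Scaling by 3 multiplies the area by 3² = 9 (so the new area is 162) and multiplies the boundary lattice-point count by 3, giving 18.
By Pick's theorem, the interior count of the dilated polygon is 162 − 18/2 + 1 = 154.

154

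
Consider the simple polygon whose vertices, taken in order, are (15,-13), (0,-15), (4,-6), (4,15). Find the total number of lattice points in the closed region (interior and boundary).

192

Using the shoelace formula, 2A = |[15·(-15) − 0·(-13)] + [0·(-6) − 4·(-15)] + [4·15 − 4·(-6)] + [4·(-13) − 15·15]| = 358, so the area is 179.
Summing gcd(|Δx|,|Δy|) over the edges gives the boundary count: gcd(15,2) + gcd(4,9) + gcd(0,21) + gcd(11,28) = 1+1+21+1 = 24.
Pick's theorem gives I = A − B/2 + 1 = 179 − 24/2 + 1 = 168, so the closed region contains I + B = 168 + 24 = 192 lattice points.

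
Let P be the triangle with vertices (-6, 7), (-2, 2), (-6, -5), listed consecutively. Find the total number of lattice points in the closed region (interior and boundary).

By the shoelace formula, twice the signed area is |[(-6)·2 − (-2)·7] + [(-2)·(-5) − (-6)·2] + [(-6)·7 − (-6)·(-5)]| = 48, so the area is 24.
The number of boundary lattice points is Σ gcd(|Δx|,|Δy|) = gcd(4,5) + gcd(4,7) + gcd(0,12) = 1+1+12 = 14.
Pick's theorem gives I = A − B/2 + 1 = 24 − 14/2 + 1 = 18, so the closed region contains I + B = 18 + 14 = 32 lattice points.

32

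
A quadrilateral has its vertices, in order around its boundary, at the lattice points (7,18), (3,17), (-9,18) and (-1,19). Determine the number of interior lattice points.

By the shoelace formula, twice the signed area is |[7·17 − 3·18] + [3·18 − (-9)·17] + [(-9)·19 − (-1)·18] + [(-1)·18 − 7·19]| = 32, so the area is 16.
Along each edge there are gcd(|Δx|,|Δy|)+1 lattice points, so counting each shared vertex once the boundary has gcd(4,1) + gcd(12,1) + gcd(8,1) + gcd(8,1) = 1+1+1+1 = 4.
By Pick's theorem A = I + B/2 − 1, so I = 16 − 4/2 + 1 = 15.

15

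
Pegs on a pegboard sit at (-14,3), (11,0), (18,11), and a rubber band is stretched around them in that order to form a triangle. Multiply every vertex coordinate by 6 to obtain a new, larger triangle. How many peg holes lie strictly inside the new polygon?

5299

Using the shoelace formula, 2A = |[(-14)·0 − 11·3] + [11·11 − 18·0] + [18·3 − (-14)·11]| = 296, so the area is 148.
Along each edge there are gcd(|Δx|,|Δy|)+1 lattice points, so counting each shared vertex once the boundary has gcd(25,3) + gcd(7,11) + gcd(32,8) = 1+1+8 = 10.
Scaling by 6 multiplies the area by 6² = 36 (so the new area is 5328) and multiplies the boundary lattice-point count by 6, giving 60.
By Pick's theorem, the interior count of the dilated polygon is 5328 − 60/2 + 1 = 5299.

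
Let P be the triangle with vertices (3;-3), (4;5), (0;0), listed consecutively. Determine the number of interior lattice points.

The shoelace formula gives twice the area as |[3·5 − 4·(-3)] + [4·0 − 0·5] + [0·(-3) − 3·0]| = 27, so the area is 13.5.
The number of boundary lattice points is Σ gcd(|Δx|,|Δy|) = gcd(1,8) + gcd(4,5) + gcd(3,3) = 1+1+3 = 5.
By Pick's theorem A = I + B/2 − 1, so I = 13.5 − 5/2 + 1 = 12.

12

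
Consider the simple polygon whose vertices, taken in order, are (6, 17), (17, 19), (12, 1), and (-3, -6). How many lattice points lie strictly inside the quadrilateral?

234

The shoelace formula gives twice the area as |[6·19 − 17·17] + [17·1 − 12·19] + [12·(-6) − (-3)·1] + [(-3)·17 − 6·(-6)]| = 470, so the area is 235.
Along each edge there are gcd(|Δx|,|Δy|)+1 lattice points, so counting each shared vertex once the boundary has gcd(11,2) + gcd(5,18) + gcd(15,7) + gcd(9,23) = 1+1+1+1 = 4.
Pick's theorem gives I = A − B/2 + 1 = 235 − 4/2 + 1 = 234.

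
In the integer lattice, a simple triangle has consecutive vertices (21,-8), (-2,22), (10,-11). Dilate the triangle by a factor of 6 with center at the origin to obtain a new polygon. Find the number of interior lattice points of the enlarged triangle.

The shoelace formula gives twice the area as |[21·22 − (-2)·(-8)] + [(-2)·(-11) − 10·22] + [10·(-8) − 21·(-11)]| = 399, so the area is 399/2.
Summing gcd(|Δx|,|Δy|) over the edges gives the boundary count: gcd(23,30) + gcd(12,33) + gcd(11,3) = 1+3+1 = 5.
Scaling by 6 multiplies the area by 6² = 36 (so the new area is 7182) and multiplies the boundary lattice-point count by 6, giving 30.
By Pick's theorem, the interior count of the dilated polygon is 7182 − 30/2 + 1 = 7168.

7168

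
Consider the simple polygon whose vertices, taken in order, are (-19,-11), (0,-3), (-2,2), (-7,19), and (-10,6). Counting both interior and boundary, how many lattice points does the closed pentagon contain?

203

By the shoelace formula, twice the signed area is |((-19)·(-3) − 0·(-11)) + (0·2 − (-2)·(-3)) + ((-2)·19 − (-7)·2) + ((-7)·6 − (-10)·19) + ((-10)·(-11) − (-19)·6)| = 399, so the area is 199.5.
The number of boundary lattice points is Σ gcd(|Δx|,|Δy|) = gcd(19,8) + gcd(2,5) + gcd(5,17) + gcd(3,13) + gcd(9,17) = 1+1+1+1+1 = 5.
Pick's theorem gives I = A − B/2 + 1 = 199.5 − 5/2 + 1 = 198, so the closed region contains I + B = 198 + 5 = 203 lattice points.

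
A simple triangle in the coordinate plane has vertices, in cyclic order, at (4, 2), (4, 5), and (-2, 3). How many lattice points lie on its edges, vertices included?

Summing gcd(|Δx|,|Δy|) over the edges gives the boundary count: gcd(0,3) + gcd(6,2) + gcd(6,1) = 3+2+1 = 6.

6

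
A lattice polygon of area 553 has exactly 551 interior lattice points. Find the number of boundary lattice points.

6

Pick's theorem gives A = I + B/2 − 1, so B = 2(A − I + 1) = 2(553 − 551 + 1) = 6.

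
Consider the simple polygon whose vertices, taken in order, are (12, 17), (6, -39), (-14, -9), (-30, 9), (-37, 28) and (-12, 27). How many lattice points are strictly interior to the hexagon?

By the shoelace formula, twice the signed area is |(12·(-39) − 6·17) + (6·(-9) − (-14)·(-39)) + ((-14)·9 − (-30)·(-9)) + ((-30)·28 − (-37)·9) + ((-37)·27 − (-12)·28) + ((-12)·17 − 12·27)| = 3264, so the area is 1632.
Along each edge there are gcd(|Δx|,|Δy|)+1 lattice points, so counting each shared vertex once the boundary has gcd(6,56) + gcd(20,30) + gcd(16,18) + gcd(7,19) + gcd(25,1) + gcd(24,10) = 2+10+2+1+1+2 = 18.
By Pick's theorem A = I + B/2 − 1, so I = 1632 − 18/2 + 1 = 1624.

1624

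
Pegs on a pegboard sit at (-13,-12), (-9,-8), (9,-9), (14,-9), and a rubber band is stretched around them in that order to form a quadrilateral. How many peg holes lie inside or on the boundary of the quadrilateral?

The shoelace formula gives twice the area as |((-13)·(-8) − (-9)·(-12)) + ((-9)·(-9) − 9·(-8)) + (9·(-9) − 14·(-9)) + (14·(-12) − (-13)·(-9))| = 91, so the area is 91/2.
The number of boundary lattice points is Σ gcd(|Δx|,|Δy|) = gcd(4,4) + gcd(18,1) + gcd(5,0) + gcd(27,3) = 4+1+5+3 = 13.
Pick's theorem gives I = A − B/2 + 1 = 91/2 − 13/2 + 1 = 40, so the closed region contains I + B = 40 + 13 = 53 lattice points.

53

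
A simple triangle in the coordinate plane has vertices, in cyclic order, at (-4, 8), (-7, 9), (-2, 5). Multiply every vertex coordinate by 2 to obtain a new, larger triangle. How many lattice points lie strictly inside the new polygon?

12

By the shoelace formula, twice the signed area is |((-4)·9 − (-7)·8) + ((-7)·5 − (-2)·9) + ((-2)·8 − (-4)·5)| = 7, so the area is 7/2.
The number of boundary lattice points is Σ gcd(|Δx|,|Δy|) = gcd(3,1) + gcd(5,4) + gcd(2,3) = 1+1+1 = 3.
Scaling by 2 multiplies the area by 2² = 4 (so the new area is 14) and multiplies the boundary lattice-point count by 2, giving 6.
By Pick's theorem, the interior count of the dilated polygon is 14 − 6/2 + 1 = 12.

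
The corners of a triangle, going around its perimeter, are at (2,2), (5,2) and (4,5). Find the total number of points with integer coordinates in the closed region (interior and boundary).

The shoelace formula gives twice the area as |[2·2 − 5·2] + [5·5 − 4·2] + [4·2 − 2·5]| = 9, so the area is 4.5.
Summing gcd(|Δx|,|Δy|) over the edges gives the boundary count: gcd(3,0) + gcd(1,3) + gcd(2,3) = 3+1+1 = 5.
Pick's theorem gives I = A − B/2 + 1 = 4.5 − 5/2 + 1 = 3, so the closed region contains I + B = 3 + 5 = 8 lattice points.

8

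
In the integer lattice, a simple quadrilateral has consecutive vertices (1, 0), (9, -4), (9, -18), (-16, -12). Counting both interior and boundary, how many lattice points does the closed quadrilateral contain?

268

The shoelace formula gives twice the area as |[1·(-4) − 9·0] + [9·(-18) − 9·(-4)] + [9·(-12) − (-16)·(-18)] + [(-16)·0 − 1·(-12)]| = 514, so the area is 257.
Summing gcd(|Δx|,|Δy|) over the edges gives the boundary count: gcd(8,4) + gcd(0,14) + gcd(25,6) + gcd(17,12) = 4+14+1+1 = 20.
Pick's theorem gives I = A − B/2 + 1 = 257 − 20/2 + 1 = 248, so the closed region contains I + B = 248 + 20 = 268 lattice points.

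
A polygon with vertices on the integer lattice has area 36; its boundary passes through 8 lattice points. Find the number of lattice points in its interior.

From Pick's theorem, I = A − B/2 + 1 = 36 − 8/2 + 1 = 33.

33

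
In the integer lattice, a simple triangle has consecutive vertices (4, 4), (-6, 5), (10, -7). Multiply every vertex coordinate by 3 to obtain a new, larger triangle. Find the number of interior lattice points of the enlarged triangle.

The shoelace formula gives twice the area as |(4·5 − (-6)·4) + ((-6)·(-7) − 10·5) + (10·4 − 4·(-7))| = 104, so the area is 52.
Along each edge there are gcd(|Δx|,|Δy|)+1 lattice points, so counting each shared vertex once the boundary has gcd(10,1) + gcd(16,12) + gcd(6,11) = 1+4+1 = 6.
Scaling by 3 multiplies the area by 3² = 9 (so the new area is 468) and multiplies the boundary lattice-point count by 3, giving 18.
By Pick's theorem, the interior count of the dilated polygon is 468 − 18/2 + 1 = 460.

460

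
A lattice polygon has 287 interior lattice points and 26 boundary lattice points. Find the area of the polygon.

299

By Pick's theorem, A = I + B/2 − 1 = 287 + 26/2 − 1 = 299.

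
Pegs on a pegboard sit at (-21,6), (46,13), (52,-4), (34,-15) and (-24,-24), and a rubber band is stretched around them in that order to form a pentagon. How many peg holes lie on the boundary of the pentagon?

7

Along each edge there are gcd(|Δx|,|Δy|)+1 lattice points, so counting each shared vertex once the boundary has gcd(67,7) + gcd(6,17) + gcd(18,11) + gcd(58,9) + gcd(3,30) = 1+1+1+1+3 = 7.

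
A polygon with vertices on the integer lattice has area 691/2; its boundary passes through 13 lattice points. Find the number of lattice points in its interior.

From Pick's theorem, I = A − B/2 + 1 = 691/2 − 13/2 + 1 = 340.

340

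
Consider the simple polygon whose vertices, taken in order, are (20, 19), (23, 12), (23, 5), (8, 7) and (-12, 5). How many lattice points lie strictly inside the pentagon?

215

By the shoelace formula, twice the signed area is |[20·12 − 23·19] + [23·5 − 23·12] + [23·7 − 8·5] + [8·5 − (-12)·7] + [(-12)·19 − 20·5]| = 441, so the area is 220.5.
Along each edge there are gcd(|Δx|,|Δy|)+1 lattice points, so counting each shared vertex once the boundary has gcd(3,7) + gcd(0,7) + gcd(15,2) + gcd(20,2) + gcd(32,14) = 1+7+1+2+2 = 13.
By Pick's theorem A = I + B/2 − 1, so I = 220.5 − 13/2 + 1 = 215.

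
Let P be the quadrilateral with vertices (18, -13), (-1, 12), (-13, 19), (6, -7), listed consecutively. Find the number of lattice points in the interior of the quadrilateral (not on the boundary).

179

Using the shoelace formula, 2A = |(18·12 − (-1)·(-13)) + ((-1)·19 − (-13)·12) + ((-13)·(-7) − 6·19) + (6·(-13) − 18·(-7))| = 365, so the area is 365/2.
The number of boundary lattice points is Σ gcd(|Δx|,|Δy|) = gcd(19,25) + gcd(12,7) + gcd(19,26) + gcd(12,6) = 1+1+1+6 = 9.
By Pick's theorem A = I + B/2 − 1, so I = 365/2 − 9/2 + 1 = 179.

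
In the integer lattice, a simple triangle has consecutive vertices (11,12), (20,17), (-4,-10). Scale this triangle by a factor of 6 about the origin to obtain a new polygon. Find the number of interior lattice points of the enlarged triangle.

2200

By the shoelace formula, twice the signed area is |(11·17 − 20·12) + (20·(-10) − (-4)·17) + ((-4)·12 − 11·(-10))| = 123, so the area is 123/2.
The number of boundary lattice points is Σ gcd(|Δx|,|Δy|) = gcd(9,5) + gcd(24,27) + gcd(15,22) = 1+3+1 = 5.
Scaling by 6 multiplies the area by 6² = 36 (so the new area is 2214) and multiplies the boundary lattice-point count by 6, giving 30.
By Pick's theorem, the interior count of the dilated polygon is 2214 − 30/2 + 1 = 2200.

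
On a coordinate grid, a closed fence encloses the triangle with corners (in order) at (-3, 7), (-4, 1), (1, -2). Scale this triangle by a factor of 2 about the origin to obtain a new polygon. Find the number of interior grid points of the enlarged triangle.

64

By the shoelace formula, twice the signed area is |((-3)·1 − (-4)·7) + ((-4)·(-2) − 1·1) + (1·7 − (-3)·(-2))| = 33, so the area is 16.5.
Along each edge there are gcd(|Δx|,|Δy|)+1 lattice points, so counting each shared vertex once the boundary has gcd(1,6) + gcd(5,3) + gcd(4,9) = 1+1+1 = 3.
Scaling by 2 multiplies the area by 2² = 4 (so the new area is 66) and multiplies the boundary lattice-point count by 2, giving 6.
By Pick's theorem, the interior count of the dilated polygon is 66 − 6/2 + 1 = 64.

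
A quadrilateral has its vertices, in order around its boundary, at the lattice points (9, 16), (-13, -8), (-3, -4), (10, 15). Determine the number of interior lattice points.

Using the shoelace formula, 2A = |[9·(-8) − (-13)·16] + [(-13)·(-4) − (-3)·(-8)] + [(-3)·15 − 10·(-4)] + [10·16 − 9·15]| = 184, so the area is 92.
The number of boundary lattice points is Σ gcd(|Δx|,|Δy|) = gcd(22,24) + gcd(10,4) + gcd(13,19) + gcd(1,1) = 2+2+1+1 = 6.
By Pick's theorem A = I + B/2 − 1, so I = 92 − 6/2 + 1 = 90.

90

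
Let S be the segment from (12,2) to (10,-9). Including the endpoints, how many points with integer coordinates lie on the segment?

2

The number of lattice points on a segment between lattice points is gcd(|Δx|,|Δy|) + 1 = gcd(2,11) + 1 = 1 + 1 = 2.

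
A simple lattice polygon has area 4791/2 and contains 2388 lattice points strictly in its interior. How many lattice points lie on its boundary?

17

Pick's theorem gives A = I + B/2 − 1, so B = 2(A − I + 1) = 2(4791/2 − 2388 + 1) = 17.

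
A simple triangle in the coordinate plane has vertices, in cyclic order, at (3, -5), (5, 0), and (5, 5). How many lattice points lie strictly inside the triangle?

2

By the shoelace formula, twice the signed area is |[3·0 − 5·(-5)] + [5·5 − 5·0] + [5·(-5) − 3·5]| = 10, so the area is 5.
Summing gcd(|Δx|,|Δy|) over the edges gives the boundary count: gcd(2,5) + gcd(0,5) + gcd(2,10) = 1+5+2 = 8.
By Pick's theorem A = I + B/2 − 1, so I = 5 − 8/2 + 1 = 2.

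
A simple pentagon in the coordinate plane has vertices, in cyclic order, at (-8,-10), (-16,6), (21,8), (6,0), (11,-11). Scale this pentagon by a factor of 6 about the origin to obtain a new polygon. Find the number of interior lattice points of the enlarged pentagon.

The shoelace formula gives twice the area as |[(-8)·6 − (-16)·(-10)] + [(-16)·8 − 21·6] + [21·0 − 6·8] + [6·(-11) − 11·0] + [11·(-10) − (-8)·(-11)]| = 774, so the area is 387.
The number of boundary lattice points is Σ gcd(|Δx|,|Δy|) = gcd(8,16) + gcd(37,2) + gcd(15,8) + gcd(5,11) + gcd(19,1) = 8+1+1+1+1 = 12.
Scaling by 6 multiplies the area by 6² = 36 (so the new area is 13932) and multiplies the boundary lattice-point count by 6, giving 72.
By Pick's theorem, the interior count of the dilated polygon is 13932 − 72/2 + 1 = 13897.

13897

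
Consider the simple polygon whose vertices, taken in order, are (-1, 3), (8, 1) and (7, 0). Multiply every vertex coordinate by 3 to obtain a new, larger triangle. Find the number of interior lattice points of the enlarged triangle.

Using the shoelace formula, 2A = |[(-1)·1 − 8·3] + [8·0 − 7·1] + [7·3 − (-1)·0]| = 11, so the area is 5.5.
The number of boundary lattice points is Σ gcd(|Δx|,|Δy|) = gcd(9,2) + gcd(1,1) + gcd(8,3) = 1+1+1 = 3.
Scaling by 3 multiplies the area by 3² = 9 (so the new area is 49.5) and multiplies the boundary lattice-point count by 3, giving 9.
By Pick's theorem, the interior count of the dilated polygon is 49.5 − 9/2 + 1 = 46.

46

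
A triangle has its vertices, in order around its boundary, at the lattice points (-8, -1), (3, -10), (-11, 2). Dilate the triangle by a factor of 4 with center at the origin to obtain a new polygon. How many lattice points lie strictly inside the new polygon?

37

The shoelace formula gives twice the area as |[(-8)·(-10) − 3·(-1)] + [3·2 − (-11)·(-10)] + [(-11)·(-1) − (-8)·2]| = 6, so the area is 3.
Along each edge there are gcd(|Δx|,|Δy|)+1 lattice points, so counting each shared vertex once the boundary has gcd(11,9) + gcd(14,12) + gcd(3,3) = 1+2+3 = 6.
Scaling by 4 multiplies the area by 4² = 16 (so the new area is 48) and multiplies the boundary lattice-point count by 4, giving 24.
By Pick's theorem, the interior count of the dilated polygon is 48 − 24/2 + 1 = 37.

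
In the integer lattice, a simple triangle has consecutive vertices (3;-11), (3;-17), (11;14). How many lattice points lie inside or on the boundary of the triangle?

By the shoelace formula, twice the signed area is |[3·(-17) − 3·(-11)] + [3·14 − 11·(-17)] + [11·(-11) − 3·14]| = 48, so the area is 24.
Along each edge there are gcd(|Δx|,|Δy|)+1 lattice points, so counting each shared vertex once the boundary has gcd(0,6) + gcd(8,31) + gcd(8,25) = 6+1+1 = 8.
Pick's theorem gives I = A − B/2 + 1 = 24 − 8/2 + 1 = 21, so the closed region contains I + B = 21 + 8 = 29 lattice points.

29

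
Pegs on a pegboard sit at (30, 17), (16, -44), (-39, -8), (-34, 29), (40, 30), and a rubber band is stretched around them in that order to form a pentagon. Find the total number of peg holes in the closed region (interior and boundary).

3623

The shoelace formula gives twice the area as |(30·(-44) − 16·17) + (16·(-8) − (-39)·(-44)) + ((-39)·29 − (-34)·(-8)) + ((-34)·30 − 40·29) + (40·17 − 30·30)| = 7239, so the area is 7239/2.
Summing gcd(|Δx|,|Δy|) over the edges gives the boundary count: gcd(14,61) + gcd(55,36) + gcd(5,37) + gcd(74,1) + gcd(10,13) = 1+1+1+1+1 = 5.
Pick's theorem gives I = A − B/2 + 1 = 7239/2 − 5/2 + 1 = 3618, so the closed region contains I + B = 3618 + 5 = 3623 lattice points.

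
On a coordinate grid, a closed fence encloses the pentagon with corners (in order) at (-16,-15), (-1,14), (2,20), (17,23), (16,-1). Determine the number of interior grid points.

Using the shoelace formula, 2A = |[(-16)·14 − (-1)·(-15)] + [(-1)·20 − 2·14] + [2·23 − 17·20] + [17·(-1) − 16·23] + [16·(-15) − (-16)·(-1)]| = 1222, so the area is 611.
Summing gcd(|Δx|,|Δy|) over the edges gives the boundary count: gcd(15,29) + gcd(3,6) + gcd(15,3) + gcd(1,24) + gcd(32,14) = 1+3+3+1+2 = 10.
By Pick's theorem A = I + B/2 − 1, so I = 611 − 10/2 + 1 = 607.

607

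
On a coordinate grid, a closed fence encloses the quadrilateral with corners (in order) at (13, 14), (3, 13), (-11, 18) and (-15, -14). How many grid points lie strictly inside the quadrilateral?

344

Using the shoelace formula, 2A = |(13·13 − 3·14) + (3·18 − (-11)·13) + ((-11)·(-14) − (-15)·18) + ((-15)·14 − 13·(-14))| = 720, so the area is 360.
The number of boundary lattice points is Σ gcd(|Δx|,|Δy|) = gcd(10,1) + gcd(14,5) + gcd(4,32) + gcd(28,28) = 1+1+4+28 = 34.
By Pick's theorem A = I + B/2 − 1, so I = 360 − 34/2 + 1 = 344.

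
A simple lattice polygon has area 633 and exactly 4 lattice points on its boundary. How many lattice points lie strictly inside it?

Pick's theorem A = I + B/2 − 1 rearranges to I = A − B/2 + 1 = 633 − 4/2 + 1 = 632.

632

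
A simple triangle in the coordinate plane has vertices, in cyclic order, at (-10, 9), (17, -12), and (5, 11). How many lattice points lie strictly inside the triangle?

183

By the shoelace formula, twice the signed area is |[(-10)·(-12) − 17·9] + [17·11 − 5·(-12)] + [5·9 − (-10)·11]| = 369, so the area is 184.5.
Summing gcd(|Δx|,|Δy|) over the edges gives the boundary count: gcd(27,21) + gcd(12,23) + gcd(15,2) = 3+1+1 = 5.
By Pick's theorem A = I + B/2 − 1, so I = 184.5 − 5/2 + 1 = 183.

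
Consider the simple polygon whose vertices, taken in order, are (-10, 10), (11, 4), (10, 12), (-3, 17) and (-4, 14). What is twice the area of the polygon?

Using the shoelace formula, 2A = |[(-10)·4 − 11·10] + [11·12 − 10·4] + [10·17 − (-3)·12] + [(-3)·14 − (-4)·17] + [(-4)·10 − (-10)·14]| = 274, so the area is 137.

274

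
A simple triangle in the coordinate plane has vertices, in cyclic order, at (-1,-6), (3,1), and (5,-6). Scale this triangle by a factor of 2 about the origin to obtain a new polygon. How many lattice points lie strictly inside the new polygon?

77

Using the shoelace formula, 2A = |((-1)·1 − 3·(-6)) + (3·(-6) − 5·1) + (5·(-6) − (-1)·(-6))| = 42, so the area is 21.
Along each edge there are gcd(|Δx|,|Δy|)+1 lattice points, so counting each shared vertex once the boundary has gcd(4,7) + gcd(2,7) + gcd(6,0) = 1+1+6 = 8.
Scaling by 2 multiplies the area by 2² = 4 (so the new area is 84) and multiplies the boundary lattice-point count by 2, giving 16.
By Pick's theorem, the interior count of the dilated polygon is 84 − 16/2 + 1 = 77.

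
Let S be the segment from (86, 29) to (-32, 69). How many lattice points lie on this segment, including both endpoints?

The number of lattice points on a segment between lattice points is gcd(|Δx|,|Δy|) + 1 = gcd(118,40) + 1 = 2 + 1 = 3.

3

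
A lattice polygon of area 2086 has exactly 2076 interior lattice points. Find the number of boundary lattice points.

22

Pick's theorem gives A = I + B/2 − 1, so B = 2(A − I + 1) = 2(2086 − 2076 + 1) = 22.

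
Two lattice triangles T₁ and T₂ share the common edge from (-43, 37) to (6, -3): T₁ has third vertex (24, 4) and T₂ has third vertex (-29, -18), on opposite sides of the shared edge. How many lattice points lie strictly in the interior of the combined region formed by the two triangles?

1596

The union is the simple quadrilateral with vertices (-43, 37), (24, 4), (6, -3), (-29, -18) in order.
Using the shoelace formula, 2A = |[(-43)·4 − 24·37] + [24·(-3) − 6·4] + [6·(-18) − (-29)·(-3)] + [(-29)·37 − (-43)·(-18)]| = 3198, so the area is 1599.
Along each edge there are gcd(|Δx|,|Δy|)+1 lattice points, so counting each shared vertex once the boundary has gcd(67,33) + gcd(18,7) + gcd(35,15) + gcd(14,55) = 1+1+5+1 = 8.
By Pick's theorem I = A − B/2 + 1 = 1599 − 8/2 + 1 = 1596.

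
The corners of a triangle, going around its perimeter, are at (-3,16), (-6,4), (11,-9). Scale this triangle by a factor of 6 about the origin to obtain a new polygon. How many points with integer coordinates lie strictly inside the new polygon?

4360

Using the shoelace formula, 2A = |[(-3)·4 − (-6)·16] + [(-6)·(-9) − 11·4] + [11·16 − (-3)·(-9)]| = 243, so the area is 243/2.
The number of boundary lattice points is Σ gcd(|Δx|,|Δy|) = gcd(3,12) + gcd(17,13) + gcd(14,25) = 3+1+1 = 5.
Scaling by 6 multiplies the area by 6² = 36 (so the new area is 4374) and multiplies the boundary lattice-point count by 6, giving 30.
By Pick's theorem, the interior count of the dilated polygon is 4374 − 30/2 + 1 = 4360.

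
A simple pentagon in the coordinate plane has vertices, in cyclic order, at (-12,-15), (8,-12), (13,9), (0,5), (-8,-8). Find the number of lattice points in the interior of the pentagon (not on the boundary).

309

By the shoelace formula, twice the signed area is |[(-12)·(-12) − 8·(-15)] + [8·9 − 13·(-12)] + [13·5 − 0·9] + [0·(-8) − (-8)·5] + [(-8)·(-15) − (-12)·(-8)]| = 621, so the area is 621/2.
Along each edge there are gcd(|Δx|,|Δy|)+1 lattice points, so counting each shared vertex once the boundary has gcd(20,3) + gcd(5,21) + gcd(13,4) + gcd(8,13) + gcd(4,7) = 1+1+1+1+1 = 5.
By Pick's theorem A = I + B/2 − 1, so I = 621/2 − 5/2 + 1 = 309.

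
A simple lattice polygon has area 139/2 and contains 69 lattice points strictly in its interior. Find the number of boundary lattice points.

Pick's theorem gives A = I + B/2 − 1, so B = 2(A − I + 1) = 2(139/2 − 69 + 1) = 3.

3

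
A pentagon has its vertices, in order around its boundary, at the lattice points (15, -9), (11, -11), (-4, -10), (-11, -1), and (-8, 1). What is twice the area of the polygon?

288

Using the shoelace formula, 2A = |[15·(-11) − 11·(-9)] + [11·(-10) − (-4)·(-11)] + [(-4)·(-1) − (-11)·(-10)] + [(-11)·1 − (-8)·(-1)] + [(-8)·(-9) − 15·1]| = 288, so the area is 144.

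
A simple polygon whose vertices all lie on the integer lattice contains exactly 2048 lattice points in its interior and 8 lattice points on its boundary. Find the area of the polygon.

2051

By Pick's theorem, A = I + B/2 − 1 = 2048 + 8/2 − 1 = 2051.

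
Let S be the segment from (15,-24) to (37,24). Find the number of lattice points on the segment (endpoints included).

The number of lattice points on a segment between lattice points is gcd(|Δx|,|Δy|) + 1 = gcd(22,48) + 1 = 2 + 1 = 3.

3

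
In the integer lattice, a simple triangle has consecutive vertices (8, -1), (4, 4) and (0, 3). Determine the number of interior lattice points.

10

By the shoelace formula, twice the signed area is |[8·4 − 4·(-1)] + [4·3 − 0·4] + [0·(-1) − 8·3]| = 24, so the area is 12.
The number of boundary lattice points is Σ gcd(|Δx|,|Δy|) = gcd(4,5) + gcd(4,1) + gcd(8,4) = 1+1+4 = 6.
Pick's theorem gives I = A − B/2 + 1 = 12 − 6/2 + 1 = 10.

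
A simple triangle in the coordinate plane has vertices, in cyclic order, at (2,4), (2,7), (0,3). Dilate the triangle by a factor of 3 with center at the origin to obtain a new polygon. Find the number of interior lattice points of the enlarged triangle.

19

By the shoelace formula, twice the signed area is |[2·7 − 2·4] + [2·3 − 0·7] + [0·4 − 2·3]| = 6, so the area is 3.
The number of boundary lattice points is Σ gcd(|Δx|,|Δy|) = gcd(0,3) + gcd(2,4) + gcd(2,1) = 3+2+1 = 6.
Scaling by 3 multiplies the area by 3² = 9 (so the new area is 27) and multiplies the boundary lattice-point count by 3, giving 18.
By Pick's theorem, the interior count of the dilated polygon is 27 − 18/2 + 1 = 19.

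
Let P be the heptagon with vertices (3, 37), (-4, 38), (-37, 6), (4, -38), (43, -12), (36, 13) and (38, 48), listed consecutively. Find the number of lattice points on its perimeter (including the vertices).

The number of boundary lattice points is Σ gcd(|Δx|,|Δy|) = gcd(7,1) + gcd(33,32) + gcd(41,44) + gcd(39,26) + gcd(7,25) + gcd(2,35) + gcd(35,11) = 1+1+1+13+1+1+1 = 19.

19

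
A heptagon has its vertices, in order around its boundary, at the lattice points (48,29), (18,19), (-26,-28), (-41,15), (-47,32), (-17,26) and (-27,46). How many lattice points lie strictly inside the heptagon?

2743

By the shoelace formula, twice the signed area is |(48·19 − 18·29) + (18·(-28) − (-26)·19) + ((-26)·15 − (-41)·(-28)) + ((-41)·32 − (-47)·15) + ((-47)·26 − (-17)·32) + ((-17)·46 − (-27)·26) + ((-27)·29 − 48·46)| = 5514, so the area is 2757.
Along each edge there are gcd(|Δx|,|Δy|)+1 lattice points, so counting each shared vertex once the boundary has gcd(30,10) + gcd(44,47) + gcd(15,43) + gcd(6,17) + gcd(30,6) + gcd(10,20) + gcd(75,17) = 10+1+1+1+6+10+1 = 30.
By Pick's theorem A = I + B/2 − 1, so I = 2757 − 30/2 + 1 = 2743.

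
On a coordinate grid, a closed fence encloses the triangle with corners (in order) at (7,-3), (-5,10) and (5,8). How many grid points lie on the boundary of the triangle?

4

Along each edge there are gcd(|Δx|,|Δy|)+1 lattice points, so counting each shared vertex once the boundary has gcd(12,13) + gcd(10,2) + gcd(2,11) = 1+2+1 = 4.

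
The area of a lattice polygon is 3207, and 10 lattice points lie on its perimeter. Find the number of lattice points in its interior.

Pick's theorem A = I + B/2 − 1 rearranges to I = A − B/2 + 1 = 3207 − 10/2 + 1 = 3203.

3203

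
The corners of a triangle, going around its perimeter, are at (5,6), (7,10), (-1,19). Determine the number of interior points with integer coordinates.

The shoelace formula gives twice the area as |(5·10 − 7·6) + (7·19 − (-1)·10) + ((-1)·6 − 5·19)| = 50, so the area is 25.
The number of boundary lattice points is Σ gcd(|Δx|,|Δy|) = gcd(2,4) + gcd(8,9) + gcd(6,13) = 2+1+1 = 4.
By Pick's theorem A = I + B/2 − 1, so I = 25 − 4/2 + 1 = 24.

24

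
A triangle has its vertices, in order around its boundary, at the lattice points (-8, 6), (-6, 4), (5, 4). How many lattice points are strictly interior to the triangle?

Using the shoelace formula, 2A = |((-8)·4 − (-6)·6) + ((-6)·4 − 5·4) + (5·6 − (-8)·4)| = 22, so the area is 11.
Along each edge there are gcd(|Δx|,|Δy|)+1 lattice points, so counting each shared vertex once the boundary has gcd(2,2) + gcd(11,0) + gcd(13,2) = 2+11+1 = 14.
By Pick's theorem A = I + B/2 − 1, so I = 11 − 14/2 + 1 = 5.

5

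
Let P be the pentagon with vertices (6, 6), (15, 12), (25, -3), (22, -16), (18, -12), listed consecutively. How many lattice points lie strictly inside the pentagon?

Using the shoelace formula, 2A = |(6·12 − 15·6) + (15·(-3) − 25·12) + (25·(-16) − 22·(-3)) + (22·(-12) − 18·(-16)) + (18·6 − 6·(-12))| = 493, so the area is 493/2.
The number of boundary lattice points is Σ gcd(|Δx|,|Δy|) = gcd(9,6) + gcd(10,15) + gcd(3,13) + gcd(4,4) + gcd(12,18) = 3+5+1+4+6 = 19.
By Pick's theorem A = I + B/2 − 1, so I = 493/2 − 19/2 + 1 = 238.

238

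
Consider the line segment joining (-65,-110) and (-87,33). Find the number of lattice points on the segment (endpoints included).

The number of lattice points on a segment between lattice points is gcd(|Δx|,|Δy|) + 1 = gcd(22,143) + 1 = 11 + 1 = 12.

12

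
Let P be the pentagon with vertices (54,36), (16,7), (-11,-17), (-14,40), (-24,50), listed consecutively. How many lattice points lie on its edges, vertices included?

19

Summing gcd(|Δx|,|Δy|) over the edges gives the boundary count: gcd(38,29) + gcd(27,24) + gcd(3,57) + gcd(10,10) + gcd(78,14) = 1+3+3+10+2 = 19.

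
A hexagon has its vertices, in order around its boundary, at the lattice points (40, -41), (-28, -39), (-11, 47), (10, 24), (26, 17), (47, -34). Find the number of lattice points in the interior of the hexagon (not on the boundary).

3939

Using the shoelace formula, 2A = |[40·(-39) − (-28)·(-41)] + [(-28)·47 − (-11)·(-39)] + [(-11)·24 − 10·47] + [10·17 − 26·24] + [26·(-34) − 47·17] + [47·(-41) − 40·(-34)]| = 7891, so the area is 7891/2.
The number of boundary lattice points is Σ gcd(|Δx|,|Δy|) = gcd(68,2) + gcd(17,86) + gcd(21,23) + gcd(16,7) + gcd(21,51) + gcd(7,7) = 2+1+1+1+3+7 = 15.
By Pick's theorem A = I + B/2 − 1, so I = 7891/2 − 15/2 + 1 = 3939.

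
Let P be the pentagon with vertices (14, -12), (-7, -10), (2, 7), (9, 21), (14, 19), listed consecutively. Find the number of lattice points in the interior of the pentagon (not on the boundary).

By the shoelace formula, twice the signed area is |(14·(-10) − (-7)·(-12)) + ((-7)·7 − 2·(-10)) + (2·21 − 9·7) + (9·19 − 14·21) + (14·(-12) − 14·19)| = 831, so the area is 415.5.
Along each edge there are gcd(|Δx|,|Δy|)+1 lattice points, so counting each shared vertex once the boundary has gcd(21,2) + gcd(9,17) + gcd(7,14) + gcd(5,2) + gcd(0,31) = 1+1+7+1+31 = 41.
By Pick's theorem A = I + B/2 − 1, so I = 415.5 − 41/2 + 1 = 396.

396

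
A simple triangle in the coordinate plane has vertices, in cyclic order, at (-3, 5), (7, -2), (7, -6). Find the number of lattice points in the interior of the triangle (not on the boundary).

By the shoelace formula, twice the signed area is |((-3)·(-2) − 7·5) + (7·(-6) − 7·(-2)) + (7·5 − (-3)·(-6))| = 40, so the area is 20.
Along each edge there are gcd(|Δx|,|Δy|)+1 lattice points, so counting each shared vertex once the boundary has gcd(10,7) + gcd(0,4) + gcd(10,11) = 1+4+1 = 6.
By Pick's theorem A = I + B/2 − 1, so I = 20 − 6/2 + 1 = 18.

18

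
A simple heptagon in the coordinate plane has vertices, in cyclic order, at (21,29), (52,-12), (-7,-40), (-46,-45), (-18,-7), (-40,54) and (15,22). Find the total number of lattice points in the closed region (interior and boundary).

By the shoelace formula, twice the signed area is |[21·(-12) − 52·29] + [52·(-40) − (-7)·(-12)] + [(-7)·(-45) − (-46)·(-40)] + [(-46)·(-7) − (-18)·(-45)] + [(-18)·54 − (-40)·(-7)] + [(-40)·22 − 15·54] + [15·29 − 21·22]| = 8906, so the area is 4453.
Along each edge there are gcd(|Δx|,|Δy|)+1 lattice points, so counting each shared vertex once the boundary has gcd(31,41) + gcd(59,28) + gcd(39,5) + gcd(28,38) + gcd(22,61) + gcd(55,32) + gcd(6,7) = 1+1+1+2+1+1+1 = 8.
Pick's theorem gives I = A − B/2 + 1 = 4453 − 8/2 + 1 = 4450, so the closed region contains I + B = 4450 + 8 = 4458 lattice points.

4458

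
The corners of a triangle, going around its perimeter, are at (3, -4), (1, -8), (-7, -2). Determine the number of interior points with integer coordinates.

Using the shoelace formula, 2A = |(3·(-8) − 1·(-4)) + (1·(-2) − (-7)·(-8)) + ((-7)·(-4) − 3·(-2))| = 44, so the area is 22.
Summing gcd(|Δx|,|Δy|) over the edges gives the boundary count: gcd(2,4) + gcd(8,6) + gcd(10,2) = 2+2+2 = 6.
By Pick's theorem A = I + B/2 − 1, so I = 22 − 6/2 + 1 = 20.

20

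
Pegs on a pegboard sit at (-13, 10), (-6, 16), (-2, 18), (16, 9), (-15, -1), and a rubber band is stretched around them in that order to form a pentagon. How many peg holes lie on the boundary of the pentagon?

14

The number of boundary lattice points is Σ gcd(|Δx|,|Δy|) = gcd(7,6) + gcd(4,2) + gcd(18,9) + gcd(31,10) + gcd(2,11) = 1+2+9+1+1 = 14.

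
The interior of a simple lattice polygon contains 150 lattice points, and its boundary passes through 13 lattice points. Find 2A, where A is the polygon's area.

By Pick's theorem, A = I + B/2 − 1 = 150 + 13/2 − 1 = 311/2.
Hence 2A = 311.

311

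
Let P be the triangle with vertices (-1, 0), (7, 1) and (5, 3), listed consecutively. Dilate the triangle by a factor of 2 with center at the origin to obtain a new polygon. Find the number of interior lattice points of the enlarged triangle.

Using the shoelace formula, 2A = |[(-1)·1 − 7·0] + [7·3 − 5·1] + [5·0 − (-1)·3]| = 18, so the area is 9.
Along each edge there are gcd(|Δx|,|Δy|)+1 lattice points, so counting each shared vertex once the boundary has gcd(8,1) + gcd(2,2) + gcd(6,3) = 1+2+3 = 6.
Scaling by 2 multiplies the area by 2² = 4 (so the new area is 36) and multiplies the boundary lattice-point count by 2, giving 12.
By Pick's theorem, the interior count of the dilated polygon is 36 − 12/2 + 1 = 31.

31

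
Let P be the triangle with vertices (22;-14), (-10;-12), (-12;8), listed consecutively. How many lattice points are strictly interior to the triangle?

Using the shoelace formula, 2A = |(22·(-12) − (-10)·(-14)) + ((-10)·8 − (-12)·(-12)) + ((-12)·(-14) − 22·8)| = 636, so the area is 318.
Along each edge there are gcd(|Δx|,|Δy|)+1 lattice points, so counting each shared vertex once the boundary has gcd(32,2) + gcd(2,20) + gcd(34,22) = 2+2+2 = 6.
By Pick's theorem A = I + B/2 − 1, so I = 318 − 6/2 + 1 = 316.

316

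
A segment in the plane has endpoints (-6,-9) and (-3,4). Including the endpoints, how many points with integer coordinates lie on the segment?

The number of lattice points on a segment between lattice points is gcd(|Δx|,|Δy|) + 1 = gcd(3,13) + 1 = 1 + 1 = 2.

2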